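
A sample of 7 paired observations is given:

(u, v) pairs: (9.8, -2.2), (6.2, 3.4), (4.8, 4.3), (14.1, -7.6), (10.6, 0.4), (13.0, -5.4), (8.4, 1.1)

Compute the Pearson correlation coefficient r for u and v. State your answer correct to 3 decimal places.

n = 7, Σx = 66.9, Σy = -6, Σxy = -143.72, Σx² = 708.25, Σy² = 123.18
Sxx = Σx² − (Σx)²/n = 708.25 − 639.372857 = 68.877143
Sxy = Σxy − (Σx)(Σy)/n = -143.72 − (-57.342857) = -86.377143
Syy = Σy² − (Σy)²/n = 123.18 − 5.142857 = 118.037143
r = Sxy/√(Sxx·Syy) = -86.377143/√(8130.061151) = -86.377143/90.166852 = -0.957970

-0.958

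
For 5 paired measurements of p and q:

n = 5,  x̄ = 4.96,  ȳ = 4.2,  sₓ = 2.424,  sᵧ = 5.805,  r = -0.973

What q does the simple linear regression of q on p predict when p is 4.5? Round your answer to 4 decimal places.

b = r · sᵧ/sₓ = -0.973 · 5.805/2.424 = -2.330142
a = ȳ − b·x̄ = 4.2 − (-2.330142)·4.96 = 15.757506
ŷ(4.5) = a + b·4.5 = 15.757506 + (-2.330142)·4.5 = 5.271865

5.2719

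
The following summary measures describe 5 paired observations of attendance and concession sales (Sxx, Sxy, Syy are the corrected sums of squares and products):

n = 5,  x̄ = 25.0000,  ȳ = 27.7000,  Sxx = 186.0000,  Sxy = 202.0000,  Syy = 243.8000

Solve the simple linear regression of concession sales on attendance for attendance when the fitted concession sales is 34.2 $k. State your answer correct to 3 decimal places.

b = Sxy/Sxx = 202/186 = 1.086022
a = ȳ − b·x̄ = 27.7 − 1.086022·25 = 0.549462
Set a + b·x = 34.2: x = (34.2 − 0.549462) / 1.086022 = 30.985149

30.985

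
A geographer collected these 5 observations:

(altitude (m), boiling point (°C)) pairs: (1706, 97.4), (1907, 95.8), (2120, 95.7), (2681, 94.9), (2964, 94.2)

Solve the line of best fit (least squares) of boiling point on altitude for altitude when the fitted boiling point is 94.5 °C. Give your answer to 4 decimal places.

n = 5, Σx = 11378, Σy = 478, Σxy = 1085374.7, Σx² = 27014542
Sxx = Σx² − (Σx)²/n = 27014542 − 25891776.8 = 1122765.2
Sxy = Σxy − (Σx)(Σy)/n = 1085374.7 − 1087736.8 = -2362.1
b = Sxy/Sxx = -2362.1/1122765.2 = -0.002104
a = ȳ − b·x̄ = 95.6 − (-0.002104)·2275.6 = 100.387461
Set a + b·x = 94.5: x = (94.5 − 100.387461) / (-0.002104) = 2798.457508

2798.4575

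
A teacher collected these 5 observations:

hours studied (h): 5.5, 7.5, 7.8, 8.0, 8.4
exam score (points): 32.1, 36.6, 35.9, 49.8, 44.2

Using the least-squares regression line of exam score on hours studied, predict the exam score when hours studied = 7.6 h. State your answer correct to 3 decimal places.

n = 5, Σx = 37.2, Σy = 198.6, Σxy = 1500.75, Σx² = 281.9
Sxx = Σx² − (Σx)²/n = 281.9 − 276.768 = 5.132
Sxy = Σxy − (Σx)(Σy)/n = 1500.75 − 1477.584 = 23.166
b = Sxy/Sxx = 23.166/5.132 = 4.514030
a = ȳ − b·x̄ = 39.72 − 4.514030·7.44 = 6.135620
ŷ(7.6) = a + b·7.6 = 6.135620 + 4.514030·7.6 = 40.442245

40.442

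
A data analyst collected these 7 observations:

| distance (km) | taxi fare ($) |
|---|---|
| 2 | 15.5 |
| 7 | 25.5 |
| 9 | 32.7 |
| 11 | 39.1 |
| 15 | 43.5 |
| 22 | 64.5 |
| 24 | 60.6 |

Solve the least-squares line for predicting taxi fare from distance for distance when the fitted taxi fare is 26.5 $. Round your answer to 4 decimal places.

n = 7, Σx = 90, Σy = 281.4, Σxy = 4459.8, Σx² = 1540
Sxx = Σx² − (Σx)²/n = 1540 − 1157.142857 = 382.857143
Sxy = Σxy − (Σx)(Σy)/n = 4459.8 − 3618 = 841.8
b = Sxy/Sxx = 841.8/382.857143 = 2.198731
a = ȳ − b·x̄ = 40.2 − 2.198731·12.857143 = 11.930597
Set a + b·x = 26.5: x = (26.5 − 11.930597) / 2.198731 = 6.626277

6.6263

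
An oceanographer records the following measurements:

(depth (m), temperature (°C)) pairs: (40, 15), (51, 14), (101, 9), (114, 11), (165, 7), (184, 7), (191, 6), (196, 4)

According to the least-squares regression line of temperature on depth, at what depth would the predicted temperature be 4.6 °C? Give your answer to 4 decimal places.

205.7158

n = 8, Σx = 1042, Σy = 73, Σxy = 7850, Σx² = 163376
Sxx = Σx² − (Σx)²/n = 163376 − 135720.5 = 27655.5
Sxy = Σxy − (Σx)(Σy)/n = 7850 − 9508.25 = -1658.25
b = Sxy/Sxx = -1658.25/27655.5 = -0.059961
a = ȳ − b·x̄ = 9.125 − (-0.059961)·130.25 = 16.934913
Set a + b·x = 4.6: x = (4.6 − 16.934913) / (-0.059961) = 205.715785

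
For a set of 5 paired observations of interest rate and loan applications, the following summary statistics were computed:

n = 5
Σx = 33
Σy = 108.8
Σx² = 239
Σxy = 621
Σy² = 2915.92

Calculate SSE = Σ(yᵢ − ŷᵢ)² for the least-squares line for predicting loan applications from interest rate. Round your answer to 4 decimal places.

103.8789

Sxx = Σx² − (Σx)²/n = 239 − 217.8 = 21.2
Sxy = Σxy − (Σx)(Σy)/n = 621 − 718.08 = -97.08
Syy = Σy² − (Σy)²/n = 2915.92 − 2367.488 = 548.432
b = Sxy/Sxx = -97.08/21.2 = -4.579245
SSE = Syy − b·Sxy = 548.432 − (-4.579245)·(-97.08) = 103.878868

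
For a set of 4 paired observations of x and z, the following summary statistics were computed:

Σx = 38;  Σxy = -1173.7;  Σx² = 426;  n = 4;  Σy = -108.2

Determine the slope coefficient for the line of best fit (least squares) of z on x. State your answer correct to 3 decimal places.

-2.243

Sxx = Σx² − (Σx)²/n = 426 − 361 = 65
Sxy = Σxy − (Σx)(Σy)/n = -1173.7 − (-1027.9) = -145.8
b = Sxy/Sxx = -145.8/65 = -2.243077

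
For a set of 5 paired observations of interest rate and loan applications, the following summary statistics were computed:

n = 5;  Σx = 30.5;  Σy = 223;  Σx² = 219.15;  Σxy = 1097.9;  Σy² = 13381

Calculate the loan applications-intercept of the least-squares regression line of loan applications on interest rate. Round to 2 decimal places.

Sxx = Σx² − (Σx)²/n = 219.15 − 186.05 = 33.1
Sxy = Σxy − (Σx)(Σy)/n = 1097.9 − 1360.3 = -262.4
b = Sxy/Sxx = -262.4/33.1 = -7.927492
a = ȳ − b·x̄ = 44.6 − (-7.927492)·6.1 = 92.957704

92.96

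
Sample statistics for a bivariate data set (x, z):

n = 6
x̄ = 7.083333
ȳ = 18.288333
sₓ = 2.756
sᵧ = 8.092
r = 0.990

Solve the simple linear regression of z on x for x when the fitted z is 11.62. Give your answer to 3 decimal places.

b = r · sᵧ/sₓ = 0.99 · 8.092/2.756 = 2.906778
a = ȳ − b·x̄ = 18.288333 − 2.906778·7.083333 = -2.301343
Set a + b·x = 11.62: x = (11.62 − (-2.301343)) / 2.906778 = 4.789270

4.789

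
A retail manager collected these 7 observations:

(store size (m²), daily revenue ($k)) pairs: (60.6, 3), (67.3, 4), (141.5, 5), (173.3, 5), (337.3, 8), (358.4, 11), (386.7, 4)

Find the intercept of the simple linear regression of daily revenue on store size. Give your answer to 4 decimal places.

2.9428

n = 7, Σx = 1525.1, Σy = 40, Σxy = 10212.6, Σx² = 450015.53
Sxx = Σx² − (Σx)²/n = 450015.53 − 332275.715714 = 117739.814286
Sxy = Σxy − (Σx)(Σy)/n = 10212.6 − 8714.857143 = 1497.742857
b = Sxy/Sxx = 1497.742857/117739.814286 = 0.012721
a = ȳ − b·x̄ = 5.714286 − 0.012721·217.871429 = 2.942790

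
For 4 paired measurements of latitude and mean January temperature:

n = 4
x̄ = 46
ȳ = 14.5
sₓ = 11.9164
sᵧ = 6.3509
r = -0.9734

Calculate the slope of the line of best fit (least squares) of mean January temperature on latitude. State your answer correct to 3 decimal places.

b = r · sᵧ/sₓ = -0.9734 · 6.3509/11.9164 = -0.518778

-0.519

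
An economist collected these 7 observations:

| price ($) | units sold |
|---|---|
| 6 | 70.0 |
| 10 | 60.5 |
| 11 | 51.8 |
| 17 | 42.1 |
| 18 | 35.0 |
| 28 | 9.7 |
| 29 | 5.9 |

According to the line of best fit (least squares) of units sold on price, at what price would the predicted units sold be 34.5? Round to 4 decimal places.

18.7486

n = 7, Σx = 119, Σy = 275, Σxy = 3383.2, Σx² = 2495
Sxx = Σx² − (Σx)²/n = 2495 − 2023 = 472
Sxy = Σxy − (Σx)(Σy)/n = 3383.2 − 4675 = -1291.8
b = Sxy/Sxx = -1291.8/472 = -2.736864
a = ȳ − b·x̄ = 39.285714 − (-2.736864)·17 = 85.812409
Set a + b·x = 34.5: x = (34.5 − 85.812409) / (-2.736864) = 18.748612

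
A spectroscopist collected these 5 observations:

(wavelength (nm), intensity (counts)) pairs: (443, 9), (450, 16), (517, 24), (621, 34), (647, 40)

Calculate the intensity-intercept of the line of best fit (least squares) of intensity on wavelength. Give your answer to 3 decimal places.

n = 5, Σx = 2678, Σy = 123, Σxy = 70589, Σx² = 1470288
Sxx = Σx² − (Σx)²/n = 1470288 − 1434336.8 = 35951.2
Sxy = Σxy − (Σx)(Σy)/n = 70589 − 65878.8 = 4710.2
b = Sxy/Sxx = 4710.2/35951.2 = 0.131016
a = ȳ − b·x̄ = 24.6 − 0.131016·535.6 = -45.572432

-45.572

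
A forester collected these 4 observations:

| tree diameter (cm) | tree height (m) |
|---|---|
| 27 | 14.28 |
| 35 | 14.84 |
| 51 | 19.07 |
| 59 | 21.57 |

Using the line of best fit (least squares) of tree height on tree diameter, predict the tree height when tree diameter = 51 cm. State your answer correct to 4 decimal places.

19.3210

n = 4, Σx = 172, Σy = 69.76, Σxy = 3150.16, Σx² = 8036
Sxx = Σx² − (Σx)²/n = 8036 − 7396 = 640
Sxy = Σxy − (Σx)(Σy)/n = 3150.16 − 2999.68 = 150.48
b = Sxy/Sxx = 150.48/640 = 0.235125
a = ȳ − b·x̄ = 17.44 − 0.235125·43 = 7.329625
ŷ(51) = a + b·51 = 7.329625 + 0.235125·51 = 19.321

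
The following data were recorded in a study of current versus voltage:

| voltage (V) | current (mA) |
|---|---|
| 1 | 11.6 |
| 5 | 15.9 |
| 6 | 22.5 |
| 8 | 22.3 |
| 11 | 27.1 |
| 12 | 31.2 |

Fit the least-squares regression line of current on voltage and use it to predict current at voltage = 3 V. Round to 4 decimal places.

14.6724

n = 6, Σx = 43, Σy = 130.6, Σxy = 1077, Σx² = 391
Sxx = Σx² − (Σx)²/n = 391 − 308.166667 = 82.833333
Sxy = Σxy − (Σx)(Σy)/n = 1077 − 935.966667 = 141.033333
b = Sxy/Sxx = 141.033333/82.833333 = 1.702616
a = ȳ − b·x̄ = 21.766667 − 1.702616·7.166667 = 9.564588
ŷ(3) = a + b·3 = 9.564588 + 1.702616·3 = 14.672435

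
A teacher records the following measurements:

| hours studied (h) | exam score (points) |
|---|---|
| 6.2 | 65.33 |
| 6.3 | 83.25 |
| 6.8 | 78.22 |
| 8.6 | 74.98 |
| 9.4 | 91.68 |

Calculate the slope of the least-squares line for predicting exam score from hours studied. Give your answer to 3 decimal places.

n = 5, Σx = 37.3, Σy = 393.46, Σxy = 2968.037, Σx² = 286.69
Sxx = Σx² − (Σx)²/n = 286.69 − 278.258 = 8.432
Sxy = Σxy − (Σx)(Σy)/n = 2968.037 − 2935.2116 = 32.8254
b = Sxy/Sxx = 32.8254/8.432 = 3.892955

3.893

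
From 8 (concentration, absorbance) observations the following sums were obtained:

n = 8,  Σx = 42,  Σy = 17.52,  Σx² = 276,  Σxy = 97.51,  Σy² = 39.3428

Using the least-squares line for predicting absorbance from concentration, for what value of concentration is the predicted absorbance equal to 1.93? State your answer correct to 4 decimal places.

Sxx = Σx² − (Σx)²/n = 276 − 220.5 = 55.5
Sxy = Σxy − (Σx)(Σy)/n = 97.51 − 91.98 = 5.53
b = Sxy/Sxx = 5.53/55.5 = 0.099640
a = ȳ − b·x̄ = 2.19 − 0.099640·5.25 = 1.666892
Set a + b·x = 1.93: x = (1.93 − 1.666892) / 0.099640 = 2.640597

2.6406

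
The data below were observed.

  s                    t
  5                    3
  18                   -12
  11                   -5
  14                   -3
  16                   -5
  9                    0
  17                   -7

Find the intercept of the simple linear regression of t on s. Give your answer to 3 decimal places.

7.693

n = 7, Σx = 90, Σy = -29, Σxy = -497, Σx² = 1292
Sxx = Σx² − (Σx)²/n = 1292 − 1157.142857 = 134.857143
Sxy = Σxy − (Σx)(Σy)/n = -497 − (-372.857143) = -124.142857
b = Sxy/Sxx = -124.142857/134.857143 = -0.920551
a = ȳ − b·x̄ = -4.142857 − (-0.920551)·12.857143 = 7.692797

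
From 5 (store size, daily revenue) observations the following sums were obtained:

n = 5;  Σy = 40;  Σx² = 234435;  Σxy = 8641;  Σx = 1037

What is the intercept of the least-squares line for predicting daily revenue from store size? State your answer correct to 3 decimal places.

4.304

Sxx = Σx² − (Σx)²/n = 234435 − 215073.8 = 19361.2
Sxy = Σxy − (Σx)(Σy)/n = 8641 − 8296 = 345
b = Sxy/Sxx = 345/19361.2 = 0.017819
a = ȳ − b·x̄ = 8 − 0.017819·207.4 = 4.304310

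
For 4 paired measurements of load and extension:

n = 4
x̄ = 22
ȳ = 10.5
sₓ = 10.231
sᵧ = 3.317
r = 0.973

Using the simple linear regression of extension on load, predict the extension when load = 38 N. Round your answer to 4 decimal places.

b = r · sᵧ/sₓ = 0.973 · 3.317/10.231 = 0.315457
a = ȳ − b·x̄ = 10.5 − 0.315457·22 = 3.559945
ŷ(38) = a + b·38 = 3.559945 + 0.315457·38 = 15.547313

15.5473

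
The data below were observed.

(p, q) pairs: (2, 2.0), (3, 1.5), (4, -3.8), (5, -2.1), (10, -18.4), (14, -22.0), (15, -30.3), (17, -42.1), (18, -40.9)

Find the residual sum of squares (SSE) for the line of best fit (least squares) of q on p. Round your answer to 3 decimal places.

n = 9, Σx = 88, Σy = -156.1, Σxy = -2415.6, Σx² = 1188, Σy² = 5210.97
Sxx = Σx² − (Σx)²/n = 1188 − 860.444444 = 327.555556
Sxy = Σxy − (Σx)(Σy)/n = -2415.6 − (-1526.311111) = -889.288889
Syy = Σy² − (Σy)²/n = 5210.97 − 2707.467778 = 2503.502222
b = Sxy/Sxx = -889.288889/327.555556 = -2.714925
SSE = Syy − b·Sxy = 2503.502222 − (-2.714925)·(-889.288889) = 89.149254

89.149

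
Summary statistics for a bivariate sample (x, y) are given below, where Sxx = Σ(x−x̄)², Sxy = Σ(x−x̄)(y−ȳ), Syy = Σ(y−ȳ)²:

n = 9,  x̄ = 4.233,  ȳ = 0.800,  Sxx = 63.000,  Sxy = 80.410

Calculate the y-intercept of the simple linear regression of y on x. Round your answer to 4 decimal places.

-4.6028

b = Sxy/Sxx = 80.41/63 = 1.276349
a = ȳ − b·x̄ = 0.8 − 1.276349·4.233 = -4.602786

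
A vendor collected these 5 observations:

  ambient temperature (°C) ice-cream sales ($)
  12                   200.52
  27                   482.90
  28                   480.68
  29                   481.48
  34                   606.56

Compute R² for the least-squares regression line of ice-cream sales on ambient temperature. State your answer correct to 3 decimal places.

0.990

n = 5, Σx = 130, Σy = 2252.14, Σxy = 63489.54, Σx² = 3654, Σy² = 1104191.9668
Sxx = Σx² − (Σx)²/n = 3654 − 3380 = 274
Sxy = Σxy − (Σx)(Σy)/n = 63489.54 − 58555.64 = 4933.9
Syy = Σy² − (Σy)²/n = 1104191.9668 − 1014426.91592 = 89765.05088
R² = Sxy²/(Sxx·Syy) = (4933.9)²/(274·89765.05088) = 0.989744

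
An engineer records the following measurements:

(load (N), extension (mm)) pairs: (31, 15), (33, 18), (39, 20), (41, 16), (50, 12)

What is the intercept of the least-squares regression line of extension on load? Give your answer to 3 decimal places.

24.450

n = 5, Σx = 194, Σy = 81, Σxy = 3095, Σx² = 7752
Sxx = Σx² − (Σx)²/n = 7752 − 7527.2 = 224.8
Sxy = Σxy − (Σx)(Σy)/n = 3095 − 3142.8 = -47.8
b = Sxy/Sxx = -47.8/224.8 = -0.212633
a = ȳ − b·x̄ = 16.2 − (-0.212633)·38.8 = 24.450178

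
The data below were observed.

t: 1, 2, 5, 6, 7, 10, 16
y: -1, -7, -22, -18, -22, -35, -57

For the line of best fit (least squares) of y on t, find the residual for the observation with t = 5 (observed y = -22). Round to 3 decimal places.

n = 7, Σx = 47, Σy = -162, Σxy = -1649, Σx² = 471
Sxx = Σx² − (Σx)²/n = 471 − 315.571429 = 155.428571
Sxy = Σxy − (Σx)(Σy)/n = -1649 − (-1087.714286) = -561.285714
b = Sxy/Sxx = -561.285714/155.428571 = -3.611213
a = ȳ − b·x̄ = -23.142857 − (-3.611213)·6.714286 = 1.103860
ŷ(5) = 1.103860 + (-3.611213)·5 = -16.952206
residual = y − ŷ = -22 − (-16.952206) = -5.047794

-5.048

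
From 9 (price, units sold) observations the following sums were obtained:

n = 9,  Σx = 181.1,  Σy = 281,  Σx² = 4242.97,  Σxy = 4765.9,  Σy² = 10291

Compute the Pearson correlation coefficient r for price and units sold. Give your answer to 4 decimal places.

-0.9320

Sxx = Σx² − (Σx)²/n = 4242.97 − 3644.134444 = 598.835556
Sxy = Σxy − (Σx)(Σy)/n = 4765.9 − 5654.344444 = -888.444444
Syy = Σy² − (Σy)²/n = 10291 − 8773.444444 = 1517.555556
r = Sxy/√(Sxx·Syy) = -888.444444/√(908766.224198) = -888.444444/953.292308 = -0.931975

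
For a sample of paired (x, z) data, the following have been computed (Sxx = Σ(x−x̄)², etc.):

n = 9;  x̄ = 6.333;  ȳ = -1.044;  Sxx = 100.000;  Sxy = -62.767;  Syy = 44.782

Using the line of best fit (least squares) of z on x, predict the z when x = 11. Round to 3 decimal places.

-3.973

b = Sxy/Sxx = -62.767/100 = -0.62767
a = ȳ − b·x̄ = -1.044 − (-0.62767)·6.333 = 2.931034
ŷ(11) = a + b·11 = 2.931034 + (-0.62767)·11 = -3.973336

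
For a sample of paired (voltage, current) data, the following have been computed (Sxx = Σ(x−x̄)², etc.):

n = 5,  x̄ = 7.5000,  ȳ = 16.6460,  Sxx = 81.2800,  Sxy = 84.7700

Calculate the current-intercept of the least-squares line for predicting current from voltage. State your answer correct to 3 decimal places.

8.824

b = Sxy/Sxx = 84.77/81.28 = 1.042938
a = ȳ − b·x̄ = 16.646 − 1.042938·7.5 = 8.823965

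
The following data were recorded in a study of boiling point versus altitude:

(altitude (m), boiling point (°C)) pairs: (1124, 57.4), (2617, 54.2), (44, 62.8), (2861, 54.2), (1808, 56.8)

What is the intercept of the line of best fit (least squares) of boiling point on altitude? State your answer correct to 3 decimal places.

n = 5, Σx = 8454, Σy = 285.4, Σxy = 466882.8, Σx² = 19568186
Sxx = Σx² − (Σx)²/n = 19568186 − 14294023.2 = 5274162.8
Sxy = Σxy − (Σx)(Σy)/n = 466882.8 − 482554.32 = -15671.52
b = Sxy/Sxx = -15671.52/5274162.8 = -0.002971
a = ȳ − b·x̄ = 57.08 − (-0.002971)·1690.8 = 62.104002

62.104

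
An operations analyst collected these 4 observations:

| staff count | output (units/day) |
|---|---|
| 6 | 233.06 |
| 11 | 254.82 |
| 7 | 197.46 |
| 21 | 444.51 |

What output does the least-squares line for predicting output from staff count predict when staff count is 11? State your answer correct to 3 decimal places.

278.542

n = 4, Σx = 45, Σy = 1129.85, Σxy = 14918.31, Σx² = 647
Sxx = Σx² − (Σx)²/n = 647 − 506.25 = 140.75
Sxy = Σxy − (Σx)(Σy)/n = 14918.31 − 12710.8125 = 2207.4975
b = Sxy/Sxx = 2207.4975/140.75 = 15.683819
a = ȳ − b·x̄ = 282.4625 − 15.683819·11.25 = 106.019538
ŷ(11) = a + b·11 = 106.019538 + 15.683819·11 = 278.541545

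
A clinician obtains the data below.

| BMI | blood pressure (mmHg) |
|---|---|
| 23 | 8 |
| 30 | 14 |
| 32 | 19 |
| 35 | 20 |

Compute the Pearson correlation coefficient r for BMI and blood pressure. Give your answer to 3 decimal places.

0.975

n = 4, Σx = 120, Σy = 61, Σxy = 1912, Σx² = 3678, Σy² = 1021
Sxx = Σx² − (Σx)²/n = 3678 − 3600 = 78
Sxy = Σxy − (Σx)(Σy)/n = 1912 − 1830 = 82
Syy = Σy² − (Σy)²/n = 1021 − 930.25 = 90.75
r = Sxy/√(Sxx·Syy) = 82/√(7078.5) = 82/84.133822 = 0.974638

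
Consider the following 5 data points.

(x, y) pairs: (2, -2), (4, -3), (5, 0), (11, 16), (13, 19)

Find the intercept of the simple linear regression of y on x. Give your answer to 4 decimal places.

-9.3222

n = 5, Σx = 35, Σy = 30, Σxy = 407, Σx² = 335
Sxx = Σx² − (Σx)²/n = 335 − 245 = 90
Sxy = Σxy − (Σx)(Σy)/n = 407 − 210 = 197
b = Sxy/Sxx = 197/90 = 2.188889
a = ȳ − b·x̄ = 6 − 2.188889·7 = -9.322222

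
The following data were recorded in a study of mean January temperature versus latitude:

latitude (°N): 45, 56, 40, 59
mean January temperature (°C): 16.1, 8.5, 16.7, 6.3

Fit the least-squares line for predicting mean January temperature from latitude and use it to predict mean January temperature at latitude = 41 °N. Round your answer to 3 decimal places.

17.099

n = 4, Σx = 200, Σy = 47.6, Σxy = 2240.2, Σx² = 10242
Sxx = Σx² − (Σx)²/n = 10242 − 10000 = 242
Sxy = Σxy − (Σx)(Σy)/n = 2240.2 − 2380 = -139.8
b = Sxy/Sxx = -139.8/242 = -0.577686
a = ȳ − b·x̄ = 11.9 − (-0.577686)·50 = 40.784298
ŷ(41) = a + b·41 = 40.784298 + (-0.577686)·41 = 17.099174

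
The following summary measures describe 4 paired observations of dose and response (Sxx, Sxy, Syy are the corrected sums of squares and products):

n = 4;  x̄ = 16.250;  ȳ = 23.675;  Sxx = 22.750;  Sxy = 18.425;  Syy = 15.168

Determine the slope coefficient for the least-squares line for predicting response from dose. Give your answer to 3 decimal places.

0.810

b = Sxy/Sxx = 18.425/22.75 = 0.809890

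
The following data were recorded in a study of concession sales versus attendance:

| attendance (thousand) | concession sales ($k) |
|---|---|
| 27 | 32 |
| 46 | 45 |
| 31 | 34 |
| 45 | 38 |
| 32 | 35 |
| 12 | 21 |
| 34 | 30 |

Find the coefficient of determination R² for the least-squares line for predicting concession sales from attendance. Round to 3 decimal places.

n = 7, Σx = 227, Σy = 235, Σxy = 8090, Σx² = 8155, Σy² = 8215
Sxx = Σx² − (Σx)²/n = 8155 − 7361.285714 = 793.714286
Sxy = Σxy − (Σx)(Σy)/n = 8090 − 7620.714286 = 469.285714
Syy = Σy² − (Σy)²/n = 8215 − 7889.285714 = 325.714286
R² = Sxy²/(Sxx·Syy) = (469.285714)²/(793.714286·325.714286) = 0.851871

0.852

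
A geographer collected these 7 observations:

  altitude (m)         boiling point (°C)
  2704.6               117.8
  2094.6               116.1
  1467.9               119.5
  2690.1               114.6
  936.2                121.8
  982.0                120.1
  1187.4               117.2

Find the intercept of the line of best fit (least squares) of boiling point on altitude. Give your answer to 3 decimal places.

122.368

n = 7, Σx = 12062.8, Σy = 827.1, Σxy = 1416615.09, Σx² = 24344291.94
Sxx = Σx² − (Σx)²/n = 24344291.94 − 20787306.262857 = 3556985.677143
Sxy = Σxy − (Σx)(Σy)/n = 1416615.09 − 1425305.982857 = -8690.892857
b = Sxy/Sxx = -8690.892857/3556985.677143 = -0.002443
a = ȳ − b·x̄ = 118.157143 − (-0.002443)·1723.257143 = 122.367630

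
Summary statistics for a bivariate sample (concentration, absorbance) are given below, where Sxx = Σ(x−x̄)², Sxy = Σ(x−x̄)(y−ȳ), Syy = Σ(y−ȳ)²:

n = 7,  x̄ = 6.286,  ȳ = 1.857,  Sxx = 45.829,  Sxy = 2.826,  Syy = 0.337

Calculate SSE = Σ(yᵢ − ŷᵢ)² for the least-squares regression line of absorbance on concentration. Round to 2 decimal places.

0.16

b = Sxy/Sxx = 2.826/45.829 = 0.061664
SSE = Syy − b·Sxy = 0.337 − 0.061664·2.826 = 0.162738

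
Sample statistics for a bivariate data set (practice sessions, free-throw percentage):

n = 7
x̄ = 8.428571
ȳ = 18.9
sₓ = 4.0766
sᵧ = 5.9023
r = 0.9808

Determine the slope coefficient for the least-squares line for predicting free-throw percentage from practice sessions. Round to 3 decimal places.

1.420

b = r · sᵧ/sₓ = 0.9808 · 5.9023/4.0766 = 1.420050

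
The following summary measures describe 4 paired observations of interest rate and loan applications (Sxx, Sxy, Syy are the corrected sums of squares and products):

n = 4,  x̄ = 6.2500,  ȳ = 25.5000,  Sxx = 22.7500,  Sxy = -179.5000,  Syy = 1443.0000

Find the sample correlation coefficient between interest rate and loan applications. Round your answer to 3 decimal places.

r = Sxy/√(Sxx·Syy) = -179.5/√(32828.25) = -179.5/181.185678 = -0.990696

-0.991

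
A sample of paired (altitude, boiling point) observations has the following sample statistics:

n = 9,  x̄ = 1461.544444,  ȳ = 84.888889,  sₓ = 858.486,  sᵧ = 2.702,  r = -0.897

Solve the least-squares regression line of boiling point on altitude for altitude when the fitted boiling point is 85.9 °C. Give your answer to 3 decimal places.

b = r · sᵧ/sₓ = -0.897 · 2.702/858.486 = -0.002823
a = ȳ − b·x̄ = 84.888889 − (-0.002823)·1461.544444 = 89.015149
Set a + b·x = 85.9: x = (85.9 − 89.015149) / (-0.002823) = 1103.403260

1103.403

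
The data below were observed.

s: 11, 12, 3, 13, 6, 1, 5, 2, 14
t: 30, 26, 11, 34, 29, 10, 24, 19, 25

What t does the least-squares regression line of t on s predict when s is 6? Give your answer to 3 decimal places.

n = 9, Σx = 67, Σy = 208, Σxy = 1809, Σx² = 705
Sxx = Σx² − (Σx)²/n = 705 − 498.777778 = 206.222222
Sxy = Σxy − (Σx)(Σy)/n = 1809 − 1548.444444 = 260.555556
b = Sxy/Sxx = 260.555556/206.222222 = 1.263470
a = ȳ − b·x̄ = 23.111111 − 1.263470·7.444444 = 13.705280
ŷ(6) = a + b·6 = 13.705280 + 1.263470·6 = 21.286099

21.286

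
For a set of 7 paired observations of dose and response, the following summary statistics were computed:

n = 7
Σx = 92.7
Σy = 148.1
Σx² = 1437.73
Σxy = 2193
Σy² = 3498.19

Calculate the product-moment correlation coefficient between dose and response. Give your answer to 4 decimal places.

Sxx = Σx² − (Σx)²/n = 1437.73 − 1227.612857 = 210.117143
Sxy = Σxy − (Σx)(Σy)/n = 2193 − 1961.267143 = 231.732857
Syy = Σy² − (Σy)²/n = 3498.19 − 3133.372857 = 364.817143
r = Sxy/√(Sxx·Syy) = 231.732857/√(76654.335722) = 231.732857/276.865194 = 0.836988

0.8370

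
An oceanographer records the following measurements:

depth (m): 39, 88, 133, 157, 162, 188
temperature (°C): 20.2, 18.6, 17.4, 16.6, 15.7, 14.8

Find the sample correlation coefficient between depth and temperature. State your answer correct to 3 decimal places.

-0.987

n = 6, Σx = 767, Σy = 103.3, Σxy = 12670.8, Σx² = 113191, Σy² = 1797.85
Sxx = Σx² − (Σx)²/n = 113191 − 98048.166667 = 15142.833333
Sxy = Σxy − (Σx)(Σy)/n = 12670.8 − 13205.183333 = -534.383333
Syy = Σy² − (Σy)²/n = 1797.85 − 1778.481667 = 19.368333
r = Sxy/√(Sxx·Syy) = -534.383333/√(293291.443611) = -534.383333/541.563887 = -0.986741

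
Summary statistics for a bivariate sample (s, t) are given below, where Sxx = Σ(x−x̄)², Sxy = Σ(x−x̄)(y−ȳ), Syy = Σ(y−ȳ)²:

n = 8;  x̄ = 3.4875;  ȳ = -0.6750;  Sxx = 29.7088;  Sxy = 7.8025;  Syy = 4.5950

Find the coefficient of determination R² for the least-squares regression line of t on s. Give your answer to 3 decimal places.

0.446

R² = Sxy²/(Sxx·Syy) = (7.8025)²/(29.7088·4.595) = 0.445961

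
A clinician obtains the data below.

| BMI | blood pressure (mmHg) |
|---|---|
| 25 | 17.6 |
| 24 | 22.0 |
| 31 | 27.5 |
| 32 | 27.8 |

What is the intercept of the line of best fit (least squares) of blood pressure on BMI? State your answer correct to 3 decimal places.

-5.899

n = 4, Σx = 112, Σy = 94.9, Σxy = 2710.1, Σx² = 3186
Sxx = Σx² − (Σx)²/n = 3186 − 3136 = 50
Sxy = Σxy − (Σx)(Σy)/n = 2710.1 − 2657.2 = 52.9
b = Sxy/Sxx = 52.9/50 = 1.058
a = ȳ − b·x̄ = 23.725 − 1.058·28 = -5.899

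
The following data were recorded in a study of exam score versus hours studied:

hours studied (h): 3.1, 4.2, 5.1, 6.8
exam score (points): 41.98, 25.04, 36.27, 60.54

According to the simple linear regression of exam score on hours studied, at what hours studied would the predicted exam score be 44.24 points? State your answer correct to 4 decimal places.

5.3287

n = 4, Σx = 19.2, Σy = 163.83, Σxy = 831.955, Σx² = 99.5
Sxx = Σx² − (Σx)²/n = 99.5 − 92.16 = 7.34
Sxy = Σxy − (Σx)(Σy)/n = 831.955 − 786.384 = 45.571
b = Sxy/Sxx = 45.571/7.34 = 6.208583
a = ȳ − b·x̄ = 40.9575 − 6.208583·4.8 = 11.156301
Set a + b·x = 44.24: x = (44.24 − 11.156301) / 6.208583 = 5.328704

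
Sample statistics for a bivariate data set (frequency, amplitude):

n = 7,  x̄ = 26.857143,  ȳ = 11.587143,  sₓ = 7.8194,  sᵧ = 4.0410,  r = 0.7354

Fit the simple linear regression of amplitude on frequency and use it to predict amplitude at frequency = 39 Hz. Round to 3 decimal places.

16.202

b = r · sᵧ/sₓ = 0.7354 · 4.041/7.8194 = 0.380049
a = ȳ − b·x̄ = 11.587143 − 0.380049·26.857143 = 1.380126
ŷ(39) = a + b·39 = 1.380126 + 0.380049·39 = 16.202018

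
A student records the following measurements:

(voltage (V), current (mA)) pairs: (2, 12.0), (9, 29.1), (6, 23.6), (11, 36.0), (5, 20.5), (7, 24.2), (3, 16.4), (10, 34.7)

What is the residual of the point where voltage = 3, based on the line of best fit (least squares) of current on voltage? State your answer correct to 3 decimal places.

1.150

n = 8, Σx = 53, Σy = 196.5, Σxy = 1491.6, Σx² = 425
Sxx = Σx² − (Σx)²/n = 425 − 351.125 = 73.875
Sxy = Σxy − (Σx)(Σy)/n = 1491.6 − 1301.8125 = 189.7875
b = Sxy/Sxx = 189.7875/73.875 = 2.569036
a = ȳ − b·x̄ = 24.5625 − 2.569036·6.625 = 7.542640
ŷ(3) = 7.542640 + 2.569036·3 = 15.249746
residual = y − ŷ = 16.4 − 15.249746 = 1.150254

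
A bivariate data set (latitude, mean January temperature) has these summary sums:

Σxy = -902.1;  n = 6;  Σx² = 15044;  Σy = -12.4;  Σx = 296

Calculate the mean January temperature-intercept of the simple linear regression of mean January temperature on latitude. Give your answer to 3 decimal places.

30.391

Sxx = Σx² − (Σx)²/n = 15044 − 14602.666667 = 441.333333
Sxy = Σxy − (Σx)(Σy)/n = -902.1 − (-611.733333) = -290.366667
b = Sxy/Sxx = -290.366667/441.333333 = -0.657931
a = ȳ − b·x̄ = -2.066667 − (-0.657931)·49.333333 = 30.391239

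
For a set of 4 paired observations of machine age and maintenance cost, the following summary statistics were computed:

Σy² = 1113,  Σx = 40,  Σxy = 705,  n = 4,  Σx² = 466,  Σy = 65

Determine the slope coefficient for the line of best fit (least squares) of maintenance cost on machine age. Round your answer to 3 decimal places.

Sxx = Σx² − (Σx)²/n = 466 − 400 = 66
Sxy = Σxy − (Σx)(Σy)/n = 705 − 650 = 55
b = Sxy/Sxx = 55/66 = 0.833333

0.833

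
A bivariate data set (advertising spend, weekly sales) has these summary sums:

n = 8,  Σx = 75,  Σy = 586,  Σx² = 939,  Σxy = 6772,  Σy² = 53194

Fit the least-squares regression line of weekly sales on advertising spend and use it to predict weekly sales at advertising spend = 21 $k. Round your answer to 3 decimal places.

136.248

Sxx = Σx² − (Σx)²/n = 939 − 703.125 = 235.875
Sxy = Σxy − (Σx)(Σy)/n = 6772 − 5493.75 = 1278.25
b = Sxy/Sxx = 1278.25/235.875 = 5.419184
a = ȳ − b·x̄ = 73.25 − 5.419184·9.375 = 22.445151
ŷ(21) = a + b·21 = 22.445151 + 5.419184·21 = 136.248013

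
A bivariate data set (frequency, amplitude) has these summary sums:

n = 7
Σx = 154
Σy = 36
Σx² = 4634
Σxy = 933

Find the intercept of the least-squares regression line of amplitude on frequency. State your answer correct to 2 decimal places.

2.65

Sxx = Σx² − (Σx)²/n = 4634 − 3388 = 1246
Sxy = Σxy − (Σx)(Σy)/n = 933 − 792 = 141
b = Sxy/Sxx = 141/1246 = 0.113162
a = ȳ − b·x̄ = 5.142857 − 0.113162·22 = 2.653291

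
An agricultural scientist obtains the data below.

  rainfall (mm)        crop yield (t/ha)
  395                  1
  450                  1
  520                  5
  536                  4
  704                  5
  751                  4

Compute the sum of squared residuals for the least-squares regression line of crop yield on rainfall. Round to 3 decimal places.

n = 6, Σx = 3356, Σy = 20, Σxy = 12113, Σx² = 1975838, Σy² = 84
Sxx = Σx² − (Σx)²/n = 1975838 − 1877122.666667 = 98715.333333
Sxy = Σxy − (Σx)(Σy)/n = 12113 − 11186.666667 = 926.333333
Syy = Σy² − (Σy)²/n = 84 − 66.666667 = 17.333333
b = Sxy/Sxx = 926.333333/98715.333333 = 0.009384
SSE = Syy − b·Sxy = 17.333333 − 0.009384·926.333333 = 8.640728

8.641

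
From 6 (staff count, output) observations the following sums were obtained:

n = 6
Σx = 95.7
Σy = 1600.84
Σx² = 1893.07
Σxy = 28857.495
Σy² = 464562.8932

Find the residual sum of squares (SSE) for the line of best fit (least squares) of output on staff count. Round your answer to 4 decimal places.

7311.8204

Sxx = Σx² − (Σx)²/n = 1893.07 − 1526.415 = 366.655
Sxy = Σxy − (Σx)(Σy)/n = 28857.495 − 25533.398 = 3324.097
Syy = Σy² − (Σy)²/n = 464562.8932 − 427114.784267 = 37448.108933
b = Sxy/Sxx = 3324.097/366.655 = 9.066008
SSE = Syy − b·Sxy = 37448.108933 − 9.066008·3324.097 = 7311.820418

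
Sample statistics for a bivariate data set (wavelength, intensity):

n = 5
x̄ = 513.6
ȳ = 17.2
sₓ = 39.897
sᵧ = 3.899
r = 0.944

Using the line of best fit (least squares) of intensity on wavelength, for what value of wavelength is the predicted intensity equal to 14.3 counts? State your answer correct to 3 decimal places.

482.165

b = r · sᵧ/sₓ = 0.944 · 3.899/39.897 = 0.092254
a = ȳ − b·x̄ = 17.2 − 0.092254·513.6 = -30.181631
Set a + b·x = 14.3: x = (14.3 − (-30.181631)) / 0.092254 = 482.165033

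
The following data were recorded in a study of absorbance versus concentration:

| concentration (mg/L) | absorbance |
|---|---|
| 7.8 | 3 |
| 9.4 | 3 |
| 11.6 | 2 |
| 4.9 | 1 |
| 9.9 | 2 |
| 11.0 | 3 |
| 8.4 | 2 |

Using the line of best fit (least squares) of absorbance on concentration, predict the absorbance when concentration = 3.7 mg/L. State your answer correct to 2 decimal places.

n = 7, Σx = 63, Σy = 16, Σxy = 149.3, Σx² = 597.34
Sxx = Σx² − (Σx)²/n = 597.34 − 567 = 30.34
Sxy = Σxy − (Σx)(Σy)/n = 149.3 − 144 = 5.3
b = Sxy/Sxx = 5.3/30.34 = 0.174687
a = ȳ − b·x̄ = 2.285714 − 0.174687·9 = 0.713532
ŷ(3.7) = a + b·3.7 = 0.713532 + 0.174687·3.7 = 1.359874

1.36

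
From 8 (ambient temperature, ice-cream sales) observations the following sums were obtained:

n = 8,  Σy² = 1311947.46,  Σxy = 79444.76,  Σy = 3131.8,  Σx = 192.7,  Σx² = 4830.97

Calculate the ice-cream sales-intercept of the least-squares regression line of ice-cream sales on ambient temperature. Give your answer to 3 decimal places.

-118.440

Sxx = Σx² − (Σx)²/n = 4830.97 − 4641.66125 = 189.30875
Sxy = Σxy − (Σx)(Σy)/n = 79444.76 − 75437.2325 = 4007.5275
b = Sxy/Sxx = 4007.5275/189.30875 = 21.169267
a = ȳ − b·x̄ = 391.475 − 21.169267·24.0875 = -118.439722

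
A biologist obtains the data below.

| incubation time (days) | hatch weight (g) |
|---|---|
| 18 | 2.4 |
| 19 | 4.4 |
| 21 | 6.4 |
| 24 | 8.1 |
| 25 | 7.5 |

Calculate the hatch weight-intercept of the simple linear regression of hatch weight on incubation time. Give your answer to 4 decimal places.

n = 5, Σx = 107, Σy = 28.8, Σxy = 643.1, Σx² = 2327
Sxx = Σx² − (Σx)²/n = 2327 − 2289.8 = 37.2
Sxy = Σxy − (Σx)(Σy)/n = 643.1 − 616.32 = 26.78
b = Sxy/Sxx = 26.78/37.2 = 0.719892
a = ȳ − b·x̄ = 5.76 − 0.719892·21.4 = -9.645699

-9.6457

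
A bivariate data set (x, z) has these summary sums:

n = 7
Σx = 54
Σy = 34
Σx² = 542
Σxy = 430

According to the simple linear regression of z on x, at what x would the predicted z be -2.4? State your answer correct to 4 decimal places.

2.2869

Sxx = Σx² − (Σx)²/n = 542 − 416.571429 = 125.428571
Sxy = Σxy − (Σx)(Σy)/n = 430 − 262.285714 = 167.714286
b = Sxy/Sxx = 167.714286/125.428571 = 1.337130
a = ȳ − b·x̄ = 4.857143 − 1.337130·7.714286 = -5.457859
Set a + b·x = -2.4: x = (-2.4 − (-5.457859)) / 1.337130 = 2.286882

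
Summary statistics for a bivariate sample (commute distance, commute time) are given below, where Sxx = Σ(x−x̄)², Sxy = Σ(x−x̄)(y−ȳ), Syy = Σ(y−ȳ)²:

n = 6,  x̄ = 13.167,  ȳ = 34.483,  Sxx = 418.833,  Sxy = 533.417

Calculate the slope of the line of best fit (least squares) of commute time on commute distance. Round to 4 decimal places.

b = Sxy/Sxx = 533.417/418.833 = 1.273579

1.2736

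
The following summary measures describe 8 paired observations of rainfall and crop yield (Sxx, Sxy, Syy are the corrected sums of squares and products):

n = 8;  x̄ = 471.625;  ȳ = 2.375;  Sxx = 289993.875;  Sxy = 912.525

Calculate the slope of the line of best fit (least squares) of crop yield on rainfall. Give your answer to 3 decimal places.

0.003

b = Sxy/Sxx = 912.525/289993.875 = 0.003147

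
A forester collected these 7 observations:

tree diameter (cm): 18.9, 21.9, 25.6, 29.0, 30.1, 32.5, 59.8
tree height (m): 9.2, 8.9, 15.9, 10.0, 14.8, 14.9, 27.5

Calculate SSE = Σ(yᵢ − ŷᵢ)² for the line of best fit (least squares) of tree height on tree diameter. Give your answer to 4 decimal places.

30.4253

n = 7, Σx = 217.8, Σy = 101.2, Σxy = 3640.06, Σx² = 7871.48, Σy² = 1713.96
Sxx = Σx² − (Σx)²/n = 7871.48 − 6776.691429 = 1094.788571
Sxy = Σxy − (Σx)(Σy)/n = 3640.06 − 3148.765714 = 491.294286
Syy = Σy² − (Σy)²/n = 1713.96 − 1463.062857 = 250.897143
b = Sxy/Sxx = 491.294286/1094.788571 = 0.448757
SSE = Syy − b·Sxy = 250.897143 − 0.448757·491.294286 = 30.425281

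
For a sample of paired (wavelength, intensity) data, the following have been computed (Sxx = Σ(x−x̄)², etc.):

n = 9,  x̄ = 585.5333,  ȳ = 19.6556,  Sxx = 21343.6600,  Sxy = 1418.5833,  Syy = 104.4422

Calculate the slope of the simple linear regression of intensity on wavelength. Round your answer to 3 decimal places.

0.066

b = Sxy/Sxx = 1418.5833/21343.66 = 0.066464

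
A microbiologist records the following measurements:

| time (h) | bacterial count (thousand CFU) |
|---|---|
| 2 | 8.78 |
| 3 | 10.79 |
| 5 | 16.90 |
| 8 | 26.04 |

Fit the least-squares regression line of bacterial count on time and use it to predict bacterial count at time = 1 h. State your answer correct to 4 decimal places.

n = 4, Σx = 18, Σy = 62.51, Σxy = 342.75, Σx² = 102
Sxx = Σx² − (Σx)²/n = 102 − 81 = 21
Sxy = Σxy − (Σx)(Σy)/n = 342.75 − 281.295 = 61.455
b = Sxy/Sxx = 61.455/21 = 2.926429
a = ȳ − b·x̄ = 15.6275 − 2.926429·4.5 = 2.458571
ŷ(1) = a + b·1 = 2.458571 + 2.926429·1 = 5.385

5.3850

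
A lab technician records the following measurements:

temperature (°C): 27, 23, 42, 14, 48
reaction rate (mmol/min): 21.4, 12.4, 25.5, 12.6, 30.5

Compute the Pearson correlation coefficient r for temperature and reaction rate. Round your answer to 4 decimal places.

n = 5, Σx = 154, Σy = 102.4, Σxy = 3574.4, Σx² = 5522, Σy² = 2350.98
Sxx = Σx² − (Σx)²/n = 5522 − 4743.2 = 778.8
Sxy = Σxy − (Σx)(Σy)/n = 3574.4 − 3153.92 = 420.48
Syy = Σy² − (Σy)²/n = 2350.98 − 2097.152 = 253.828
r = Sxy/√(Sxx·Syy) = 420.48/√(197681.2464) = 420.48/444.613592 = 0.945720

0.9457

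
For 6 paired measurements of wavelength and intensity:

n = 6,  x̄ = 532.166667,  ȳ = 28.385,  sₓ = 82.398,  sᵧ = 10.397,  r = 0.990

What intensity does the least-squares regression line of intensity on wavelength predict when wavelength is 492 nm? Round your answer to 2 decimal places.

b = r · sᵧ/sₓ = 0.99 · 10.397/82.398 = 0.124918
a = ȳ − b·x̄ = 28.385 − 0.124918·532.166667 = -38.092432
ŷ(492) = a + b·492 = -38.092432 + 0.124918·492 = 23.367442

23.37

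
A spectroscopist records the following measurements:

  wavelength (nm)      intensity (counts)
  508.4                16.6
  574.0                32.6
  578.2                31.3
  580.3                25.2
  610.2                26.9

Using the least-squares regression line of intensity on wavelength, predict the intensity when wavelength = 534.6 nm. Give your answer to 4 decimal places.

n = 5, Σx = 2851.1, Σy = 132.6, Σxy = 76287.44, Σx² = 1631353.93
Sxx = Σx² − (Σx)²/n = 1631353.93 − 1625754.242 = 5599.688
Sxy = Σxy − (Σx)(Σy)/n = 76287.44 − 75611.172 = 676.268
b = Sxy/Sxx = 676.268/5599.688 = 0.120769
a = ȳ − b·x̄ = 26.52 − 0.120769·570.22 = -42.344826
ŷ(534.6) = a + b·534.6 = -42.344826 + 0.120769·534.6 = 22.218213

22.2182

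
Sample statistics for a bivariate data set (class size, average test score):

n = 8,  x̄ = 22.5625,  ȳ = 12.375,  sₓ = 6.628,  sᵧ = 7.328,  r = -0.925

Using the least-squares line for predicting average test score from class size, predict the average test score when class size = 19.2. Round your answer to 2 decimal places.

b = r · sᵧ/sₓ = -0.925 · 7.328/6.628 = -1.022692
a = ȳ − b·x̄ = 12.375 − (-1.022692)·22.5625 = 35.449479
ŷ(19.2) = a + b·19.2 = 35.449479 + (-1.022692)·19.2 = 15.813801

15.81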